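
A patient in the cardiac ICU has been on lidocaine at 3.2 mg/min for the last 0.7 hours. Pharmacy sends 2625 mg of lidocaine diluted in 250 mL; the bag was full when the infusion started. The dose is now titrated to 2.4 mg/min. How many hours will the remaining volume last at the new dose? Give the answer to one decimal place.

Initial rate:
3.2 mg/min × 60 min/hr = 192 mg/hr
Concentration = 2625 mg ÷ 250 mL = 10.5 mg/mL
Rate = 192 mg/hr ÷ 10.5 mg/mL = 18.28571 mL/hr
Volume infused so far = 18.28571 mL/hr × 0.7 hr = 12.8 mL
Volume remaining = 250 − 12.8 = 237.2 mL
New rate:
2.4 mg/min × 60 min/hr = 144 mg/hr
Rate = 144 mg/hr ÷ 10.5 mg/mL = 13.71429 mL/hr
Time remaining = 237.2 mL ÷ 13.71429 mL/hr = 17.29583 hr

17.3 hours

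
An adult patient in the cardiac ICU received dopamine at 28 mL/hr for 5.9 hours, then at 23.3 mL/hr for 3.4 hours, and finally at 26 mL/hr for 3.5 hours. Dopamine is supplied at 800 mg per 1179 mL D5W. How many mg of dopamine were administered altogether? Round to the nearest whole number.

Concentration = 800 mg ÷ 1179 mL = 0.6785411 mg/mL
Stage 1: 28 mL/hr × 5.9 hr = 165.2 mL → 165.2 mL × 0.6785411 mg/mL = 112.095 mg
Stage 2: 23.3 mL/hr × 3.4 hr = 79.22 mL → 79.22 mL × 0.6785411 mg/mL = 53.75403 mg
Stage 3: 26 mL/hr × 3.5 hr = 91 mL → 91 mL × 0.6785411 mg/mL = 61.74724 mg
Total = 112.095 + 53.75403 + 61.74724 = 227.5963 mg

228 mg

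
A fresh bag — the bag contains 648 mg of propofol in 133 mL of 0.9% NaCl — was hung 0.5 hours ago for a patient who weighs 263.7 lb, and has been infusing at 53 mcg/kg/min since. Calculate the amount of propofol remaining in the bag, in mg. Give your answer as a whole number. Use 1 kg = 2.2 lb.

457 mg

Weight = 263.7 lb ÷ 2.2 lb/kg = 119.8636 kg
Dose = 53 mcg/kg/min × 119.8636 kg = 6352.773 mcg/min
6352.773 mcg/min × 60 min/hr = 381166.4 mcg/hr
Concentration = 648 mg ÷ 133 mL = 4.87218 mg/mL = 4872.18 mcg/mL
Rate = 381166.4 mcg/hr ÷ 4872.18 mcg/mL = 78.23322 mL/hr
Volume infused = 78.23322 mL/hr × 0.5 hr = 39.11661 mL
Volume remaining = 133 − 39.11661 = 93.88339 mL
Drug remaining = 93.88339 mL × 4872.18 mcg/mL = 457416.8 mcg = 457.4168 mg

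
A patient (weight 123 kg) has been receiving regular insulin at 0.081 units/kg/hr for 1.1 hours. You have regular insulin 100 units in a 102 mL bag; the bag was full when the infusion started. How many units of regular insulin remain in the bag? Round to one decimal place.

89.0 units

Dose = 0.081 units/kg/hr × 123 kg = 9.963 units/hr
Concentration = 100 units ÷ 102 mL = 0.9803922 units/mL
Rate = 9.963 units/hr ÷ 0.9803922 units/mL = 10.16226 mL/hr
Volume infused = 10.16226 mL/hr × 1.1 hr = 11.17849 mL
Volume remaining = 102 − 11.17849 = 90.82151 mL
Drug remaining = 90.82151 mL × 0.9803922 units/mL = 89.0407 units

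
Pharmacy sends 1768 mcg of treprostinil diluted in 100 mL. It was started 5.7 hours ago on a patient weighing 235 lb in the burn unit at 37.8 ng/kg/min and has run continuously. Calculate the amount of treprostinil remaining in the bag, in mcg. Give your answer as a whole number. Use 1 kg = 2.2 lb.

Weight = 235 lb ÷ 2.2 lb/kg = 106.8182 kg
Dose = 37.8 ng/kg/min × 106.8182 kg = 4037.727 ng/min
4037.727 ng/min × 60 min/hr = 242263.6 ng/hr
Concentration = 1768 mcg ÷ 100 mL = 17.68 mcg/mL = 17680 ng/mL
Rate = 242263.6 ng/hr ÷ 17680 ng/mL = 13.70269 mL/hr
Volume infused = 13.70269 mL/hr × 5.7 hr = 78.10536 mL
Volume remaining = 100 − 78.10536 = 21.89464 mL
Drug remaining = 21.89464 mL × 17680 ng/mL = 387097.3 ng = 387.0973 mcg

387 mcg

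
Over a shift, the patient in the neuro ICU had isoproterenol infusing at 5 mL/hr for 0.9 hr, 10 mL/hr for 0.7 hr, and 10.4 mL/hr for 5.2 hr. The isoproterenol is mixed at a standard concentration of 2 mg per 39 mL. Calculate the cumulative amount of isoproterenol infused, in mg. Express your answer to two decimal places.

Concentration = 2 mg ÷ 39 mL = 0.05128205 mg/mL
Stage 1: 5 mL/hr × 0.9 hr = 4.5 mL → 4.5 mL × 0.05128205 mg/mL = 0.2307692 mg
Stage 2: 10 mL/hr × 0.7 hr = 7 mL → 7 mL × 0.05128205 mg/mL = 0.3589744 mg
Stage 3: 10.4 mL/hr × 5.2 hr = 54.08 mL → 54.08 mL × 0.05128205 mg/mL = 2.773333 mg
Total = 0.2307692 + 0.3589744 + 2.773333 = 3.363077 mg

3.36 mg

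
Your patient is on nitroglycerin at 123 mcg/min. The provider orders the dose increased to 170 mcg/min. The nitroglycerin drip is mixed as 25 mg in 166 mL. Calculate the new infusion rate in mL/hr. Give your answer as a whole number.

170 mcg/min × 60 min/hr = 10200 mcg/hr
Concentration = 25 mg ÷ 166 mL = 0.1506024 mg/mL = 150.6024 mcg/mL
Rate = 10200 mcg/hr ÷ 150.6024 mcg/mL = 67.728 mL/hr

68 mL/hr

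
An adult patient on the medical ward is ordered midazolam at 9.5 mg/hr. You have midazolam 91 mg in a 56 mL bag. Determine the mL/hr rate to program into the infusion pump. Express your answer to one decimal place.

Concentration = 91 mg ÷ 56 mL = 1.625 mg/mL
Rate = 9.5 mg/hr ÷ 1.625 mg/mL = 5.846154 mL/hr

5.8 mL/hr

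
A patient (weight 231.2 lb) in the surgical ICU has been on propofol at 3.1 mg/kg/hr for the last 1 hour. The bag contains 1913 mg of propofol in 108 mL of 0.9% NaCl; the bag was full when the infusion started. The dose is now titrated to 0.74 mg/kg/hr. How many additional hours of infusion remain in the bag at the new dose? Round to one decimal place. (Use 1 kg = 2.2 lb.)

20.4 hours

Initial rate:
Weight = 231.2 lb ÷ 2.2 lb/kg = 105.0909 kg
Dose = 3.1 mg/kg/hr × 105.0909 kg = 325.7818 mg/hr
Concentration = 1913 mg ÷ 108 mL = 17.71296 mg/mL
Rate = 325.7818 mg/hr ÷ 17.71296 mg/mL = 18.39228 mL/hr
Volume infused so far = 18.39228 mL/hr × 1 hr = 18.39228 mL
Volume remaining = 108 − 18.39228 = 89.60772 mL
New rate:
Dose = 0.74 mg/kg/hr × 105.0909 kg = 77.76727 mg/hr
Rate = 77.76727 mg/hr ÷ 17.71296 mg/mL = 4.390416 mL/hr
Time remaining = 89.60772 mL ÷ 4.390416 mL/hr = 20.40985 hr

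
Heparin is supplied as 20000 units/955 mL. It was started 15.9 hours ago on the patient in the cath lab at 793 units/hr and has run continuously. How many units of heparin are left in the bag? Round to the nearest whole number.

7391 units

Concentration = 20000 units ÷ 955 mL = 20.94241 units/mL
Rate = 793 units/hr ÷ 20.94241 units/mL = 37.86575 mL/hr
Volume infused = 37.86575 mL/hr × 15.9 hr = 602.0654 mL
Volume remaining = 955 − 602.0654 = 352.9346 mL
Drug remaining = 352.9346 mL × 20.94241 units/mL = 7391.3 units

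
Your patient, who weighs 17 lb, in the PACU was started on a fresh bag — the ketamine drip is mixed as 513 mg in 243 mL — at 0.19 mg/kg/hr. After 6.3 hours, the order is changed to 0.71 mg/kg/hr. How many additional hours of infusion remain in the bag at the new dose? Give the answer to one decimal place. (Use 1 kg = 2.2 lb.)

91.8 hours

Initial rate:
Weight = 17 lb ÷ 2.2 lb/kg = 7.727273 kg
Dose = 0.19 mg/kg/hr × 7.727273 kg = 1.468182 mg/hr
Concentration = 513 mg ÷ 243 mL = 2.111111 mg/mL
Rate = 1.468182 mg/hr ÷ 2.111111 mg/mL = 0.6954545 mL/hr
Volume infused so far = 0.6954545 mL/hr × 6.3 hr = 4.381364 mL
Volume remaining = 243 − 4.381364 = 238.6186 mL
New rate:
Dose = 0.71 mg/kg/hr × 7.727273 kg = 5.486364 mg/hr
Rate = 5.486364 mg/hr ÷ 2.111111 mg/mL = 2.598804 mL/hr
Time remaining = 238.6186 mL ÷ 2.598804 mL/hr = 91.81864 hr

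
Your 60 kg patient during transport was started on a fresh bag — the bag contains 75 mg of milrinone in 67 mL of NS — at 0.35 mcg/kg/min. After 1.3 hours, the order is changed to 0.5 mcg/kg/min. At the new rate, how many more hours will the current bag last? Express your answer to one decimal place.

Initial rate:
Dose = 0.35 mcg/kg/min × 60 kg = 21 mcg/min
21 mcg/min × 60 min/hr = 1260 mcg/hr
Concentration = 75 mg ÷ 67 mL = 1.119403 mg/mL = 1119.403 mcg/mL
Rate = 1260 mcg/hr ÷ 1119.403 mcg/mL = 1.1256 mL/hr
Volume infused so far = 1.1256 mL/hr × 1.3 hr = 1.46328 mL
Volume remaining = 67 − 1.46328 = 65.53672 mL
New rate:
Dose = 0.5 mcg/kg/min × 60 kg = 30 mcg/min
30 mcg/min × 60 min/hr = 1800 mcg/hr
Rate = 1800 mcg/hr ÷ 1119.403 mcg/mL = 1.608 mL/hr
Time remaining = 65.53672 mL ÷ 1.608 mL/hr = 40.75667 hr

40.8 hours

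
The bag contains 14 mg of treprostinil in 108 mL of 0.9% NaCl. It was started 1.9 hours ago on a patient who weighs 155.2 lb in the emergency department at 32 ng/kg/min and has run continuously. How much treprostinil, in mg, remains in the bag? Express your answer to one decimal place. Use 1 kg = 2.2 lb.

Weight = 155.2 lb ÷ 2.2 lb/kg = 70.54545 kg
Dose = 32 ng/kg/min × 70.54545 kg = 2257.455 ng/min
2257.455 ng/min × 60 min/hr = 135447.3 ng/hr
Concentration = 14 mg ÷ 108 mL = 0.1296296 mg/mL = 129629.6 ng/mL
Rate = 135447.3 ng/hr ÷ 129629.6 ng/mL = 1.044879 mL/hr
Volume infused = 1.044879 mL/hr × 1.9 hr = 1.98527 mL
Volume remaining = 108 − 1.98527 = 106.0147 mL
Drug remaining = 106.0147 mL × 129629.6 ng/mL = 13742650 ng = 13.74265 mg

13.7 mg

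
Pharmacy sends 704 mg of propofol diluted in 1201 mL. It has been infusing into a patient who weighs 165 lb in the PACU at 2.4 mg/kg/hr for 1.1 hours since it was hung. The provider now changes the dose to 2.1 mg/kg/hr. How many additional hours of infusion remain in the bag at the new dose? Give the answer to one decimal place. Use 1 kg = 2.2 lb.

Initial rate:
Weight = 165 lb ÷ 2.2 lb/kg = 75 kg
Dose = 2.4 mg/kg/hr × 75 kg = 180 mg/hr
Concentration = 704 mg ÷ 1201 mL = 0.5861782 mg/mL
Rate = 180 mg/hr ÷ 0.5861782 mg/mL = 307.0739 mL/hr
Volume infused so far = 307.0739 mL/hr × 1.1 hr = 337.7812 mL
Volume remaining = 1201 − 337.7812 = 863.2188 mL
New rate:
Dose = 2.1 mg/kg/hr × 75 kg = 157.5 mg/hr
Rate = 157.5 mg/hr ÷ 0.5861782 mg/mL = 268.6896 mL/hr
Time remaining = 863.2188 mL ÷ 268.6896 mL/hr = 3.212698 hr

3.2 hours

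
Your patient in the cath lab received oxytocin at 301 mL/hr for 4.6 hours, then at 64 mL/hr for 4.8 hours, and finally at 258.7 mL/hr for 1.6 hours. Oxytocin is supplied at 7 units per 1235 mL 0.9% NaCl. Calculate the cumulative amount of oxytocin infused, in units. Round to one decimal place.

11.9 units

Concentration = 7 units ÷ 1235 mL = 0.005668016 units/mL
Stage 1: 301 mL/hr × 4.6 hr = 1384.6 mL → 1384.6 mL × 0.005668016 units/mL = 7.847935 units
Stage 2: 64 mL/hr × 4.8 hr = 307.2 mL → 307.2 mL × 0.005668016 units/mL = 1.741215 units
Stage 3: 258.7 mL/hr × 1.6 hr = 413.92 mL → 413.92 mL × 0.005668016 units/mL = 2.346105 units
Total = 7.847935 + 1.741215 + 2.346105 = 11.93526 units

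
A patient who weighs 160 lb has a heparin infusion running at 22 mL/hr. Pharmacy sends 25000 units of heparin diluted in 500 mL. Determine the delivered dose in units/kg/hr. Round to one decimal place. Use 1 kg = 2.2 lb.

15.1 units/kg/hr

Weight = 160 lb ÷ 2.2 lb/kg = 72.72727 kg
Concentration = 25000 units ÷ 500 mL = 50 units/mL
Drug rate = 22 mL/hr × 50 units/mL = 1100 units/hr
1100 units/hr ÷ 72.72727 kg = 15.125 units/kg/hr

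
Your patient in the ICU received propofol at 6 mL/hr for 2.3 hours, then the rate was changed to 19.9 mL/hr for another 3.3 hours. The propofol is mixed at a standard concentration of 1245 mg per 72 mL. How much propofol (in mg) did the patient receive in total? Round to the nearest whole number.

1374 mg

Concentration = 1245 mg ÷ 72 mL = 17.29167 mg/mL
Stage 1: 6 mL/hr × 2.3 hr = 13.8 mL → 13.8 mL × 17.29167 mg/mL = 238.625 mg
Stage 2: 19.9 mL/hr × 3.3 hr = 65.67 mL → 65.67 mL × 17.29167 mg/mL = 1135.544 mg
Total = 238.625 + 1135.544 = 1374.169 mg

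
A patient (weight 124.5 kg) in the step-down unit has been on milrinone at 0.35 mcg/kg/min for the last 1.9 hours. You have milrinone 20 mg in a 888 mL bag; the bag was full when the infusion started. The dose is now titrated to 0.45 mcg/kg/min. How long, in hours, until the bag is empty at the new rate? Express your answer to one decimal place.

4.5 hours

Initial rate:
Dose = 0.35 mcg/kg/min × 124.5 kg = 43.575 mcg/min
43.575 mcg/min × 60 min/hr = 2614.5 mcg/hr
Concentration = 20 mg ÷ 888 mL = 0.02252252 mg/mL = 22.52252 mcg/mL
Rate = 2614.5 mcg/hr ÷ 22.52252 mcg/mL = 116.0838 mL/hr
Volume infused so far = 116.0838 mL/hr × 1.9 hr = 220.5592 mL
Volume remaining = 888 − 220.5592 = 667.4408 mL
New rate:
Dose = 0.45 mcg/kg/min × 124.5 kg = 56.025 mcg/min
56.025 mcg/min × 60 min/hr = 3361.5 mcg/hr
Rate = 3361.5 mcg/hr ÷ 22.52252 mcg/mL = 149.2506 mL/hr
Time remaining = 667.4408 mL ÷ 149.2506 mL/hr = 4.471947 hr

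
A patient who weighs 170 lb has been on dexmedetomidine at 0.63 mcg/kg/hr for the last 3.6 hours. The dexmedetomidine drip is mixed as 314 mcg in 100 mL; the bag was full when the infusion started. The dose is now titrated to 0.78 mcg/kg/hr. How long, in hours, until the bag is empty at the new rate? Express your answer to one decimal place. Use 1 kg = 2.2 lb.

Initial rate:
Weight = 170 lb ÷ 2.2 lb/kg = 77.27273 kg
Dose = 0.63 mcg/kg/hr × 77.27273 kg = 48.68182 mcg/hr
Concentration = 314 mcg ÷ 100 mL = 3.14 mcg/mL
Rate = 48.68182 mcg/hr ÷ 3.14 mcg/mL = 15.50376 mL/hr
Volume infused so far = 15.50376 mL/hr × 3.6 hr = 55.81355 mL
Volume remaining = 100 − 55.81355 = 44.18645 mL
New rate:
Dose = 0.78 mcg/kg/hr × 77.27273 kg = 60.27273 mcg/hr
Rate = 60.27273 mcg/hr ÷ 3.14 mcg/mL = 19.19514 mL/hr
Time remaining = 44.18645 mL ÷ 19.19514 mL/hr = 2.301961 hr

2.3 hours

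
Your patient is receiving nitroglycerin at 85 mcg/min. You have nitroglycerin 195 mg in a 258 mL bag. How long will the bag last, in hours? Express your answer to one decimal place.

38.2 hours

85 mcg/min × 60 min/hr = 5100 mcg/hr
Concentration = 195 mg ÷ 258 mL = 0.755814 mg/mL = 755.814 mcg/mL
Rate = 5100 mcg/hr ÷ 755.814 mcg/mL = 6.747692 mL/hr
Duration = 258 mL ÷ 6.747692 mL/hr = 38.23529 hr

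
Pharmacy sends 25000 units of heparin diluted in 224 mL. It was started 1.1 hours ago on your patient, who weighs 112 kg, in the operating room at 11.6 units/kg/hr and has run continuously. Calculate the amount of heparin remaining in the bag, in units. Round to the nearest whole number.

Dose = 11.6 units/kg/hr × 112 kg = 1299.2 units/hr
Concentration = 25000 units ÷ 224 mL = 111.6071 units/mL
Rate = 1299.2 units/hr ÷ 111.6071 units/mL = 11.64083 mL/hr
Volume infused = 11.64083 mL/hr × 1.1 hr = 12.80492 mL
Volume remaining = 224 − 12.80492 = 211.1951 mL
Drug remaining = 211.1951 mL × 111.6071 units/mL = 23570.88 units

23571 units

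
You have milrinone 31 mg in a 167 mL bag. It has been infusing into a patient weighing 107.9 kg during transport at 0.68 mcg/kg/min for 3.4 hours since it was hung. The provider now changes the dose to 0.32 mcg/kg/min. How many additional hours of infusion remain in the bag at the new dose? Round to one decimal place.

7.7 hours

Initial rate:
Dose = 0.68 mcg/kg/min × 107.9 kg = 73.372 mcg/min
73.372 mcg/min × 60 min/hr = 4402.32 mcg/hr
Concentration = 31 mg ÷ 167 mL = 0.1856287 mg/mL = 185.6287 mcg/mL
Rate = 4402.32 mcg/hr ÷ 185.6287 mcg/mL = 23.71572 mL/hr
Volume infused so far = 23.71572 mL/hr × 3.4 hr = 80.63346 mL
Volume remaining = 167 − 80.63346 = 86.36654 mL
New rate:
Dose = 0.32 mcg/kg/min × 107.9 kg = 34.528 mcg/min
34.528 mcg/min × 60 min/hr = 2071.68 mcg/hr
Rate = 2071.68 mcg/hr ÷ 185.6287 mcg/mL = 11.16034 mL/hr
Time remaining = 86.36654 mL ÷ 11.16034 mL/hr = 7.738701 hr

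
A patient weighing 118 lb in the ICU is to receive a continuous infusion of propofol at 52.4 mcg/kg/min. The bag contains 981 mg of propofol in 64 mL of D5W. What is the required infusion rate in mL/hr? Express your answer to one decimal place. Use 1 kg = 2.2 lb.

Weight = 118 lb ÷ 2.2 lb/kg = 53.63636 kg
Dose = 52.4 mcg/kg/min × 53.63636 kg = 2810.545 mcg/min
2810.545 mcg/min × 60 min/hr = 168632.7 mcg/hr
Concentration = 981 mg ÷ 64 mL = 15.32812 mg/mL = 15328.12 mcg/mL
Rate = 168632.7 mcg/hr ÷ 15328.12 mcg/mL = 11.00152 mL/hr

11.0 mL/hr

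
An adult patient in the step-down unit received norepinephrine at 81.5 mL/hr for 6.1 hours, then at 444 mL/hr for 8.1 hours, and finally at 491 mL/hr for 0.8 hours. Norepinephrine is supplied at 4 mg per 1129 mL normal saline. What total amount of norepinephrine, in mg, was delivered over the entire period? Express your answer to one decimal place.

15.9 mg

Concentration = 4 mg ÷ 1129 mL = 0.003542958 mg/mL
Stage 1: 81.5 mL/hr × 6.1 hr = 497.15 mL → 497.15 mL × 0.003542958 mg/mL = 1.761382 mg
Stage 2: 444 mL/hr × 8.1 hr = 3596.4 mL → 3596.4 mL × 0.003542958 mg/mL = 12.7419 mg
Stage 3: 491 mL/hr × 0.8 hr = 392.8 mL → 392.8 mL × 0.003542958 mg/mL = 1.391674 mg
Total = 1.761382 + 12.7419 + 1.391674 = 15.89495 mg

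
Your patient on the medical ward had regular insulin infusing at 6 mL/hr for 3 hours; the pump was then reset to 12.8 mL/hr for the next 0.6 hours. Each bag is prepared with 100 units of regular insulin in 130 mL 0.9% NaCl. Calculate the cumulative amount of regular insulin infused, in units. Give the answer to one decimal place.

19.8 units

Concentration = 100 units ÷ 130 mL = 0.7692308 units/mL
Stage 1: 6 mL/hr × 3 hr = 18 mL → 18 mL × 0.7692308 units/mL = 13.84615 units
Stage 2: 12.8 mL/hr × 0.6 hr = 7.68 mL → 7.68 mL × 0.7692308 units/mL = 5.907692 units
Total = 13.84615 + 5.907692 = 19.75385 units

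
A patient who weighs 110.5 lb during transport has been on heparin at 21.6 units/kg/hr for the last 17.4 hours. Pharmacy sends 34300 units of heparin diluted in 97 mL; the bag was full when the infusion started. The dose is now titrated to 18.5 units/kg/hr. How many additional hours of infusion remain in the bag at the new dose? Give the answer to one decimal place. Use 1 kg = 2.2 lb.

Initial rate:
Weight = 110.5 lb ÷ 2.2 lb/kg = 50.22727 kg
Dose = 21.6 units/kg/hr × 50.22727 kg = 1084.909 units/hr
Concentration = 34300 units ÷ 97 mL = 353.6082 units/mL
Rate = 1084.909 units/hr ÷ 353.6082 units/mL = 3.06811 mL/hr
Volume infused so far = 3.06811 mL/hr × 17.4 hr = 53.38512 mL
Volume remaining = 97 − 53.38512 = 43.61488 mL
New rate:
Dose = 18.5 units/kg/hr × 50.22727 kg = 929.2045 units/hr
Rate = 929.2045 units/hr ÷ 353.6082 units/mL = 2.62778 mL/hr
Time remaining = 43.61488 mL ÷ 2.62778 mL/hr = 16.59762 hr

16.6 hours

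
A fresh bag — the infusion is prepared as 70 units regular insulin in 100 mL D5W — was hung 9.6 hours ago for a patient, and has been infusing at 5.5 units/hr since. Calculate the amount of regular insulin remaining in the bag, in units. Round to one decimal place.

17.2 units

Concentration = 70 units ÷ 100 mL = 0.7 units/mL
Rate = 5.5 units/hr ÷ 0.7 units/mL = 7.857143 mL/hr
Volume infused = 7.857143 mL/hr × 9.6 hr = 75.42857 mL
Volume remaining = 100 − 75.42857 = 24.57143 mL
Drug remaining = 24.57143 mL × 0.7 units/mL = 17.2 units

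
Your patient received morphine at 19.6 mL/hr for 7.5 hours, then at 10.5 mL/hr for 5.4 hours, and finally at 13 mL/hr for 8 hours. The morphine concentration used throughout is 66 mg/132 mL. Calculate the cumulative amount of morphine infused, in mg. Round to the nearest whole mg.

154 mg

Concentration = 66 mg ÷ 132 mL = 0.5 mg/mL
Stage 1: 19.6 mL/hr × 7.5 hr = 147 mL → 147 mL × 0.5 mg/mL = 73.5 mg
Stage 2: 10.5 mL/hr × 5.4 hr = 56.7 mL → 56.7 mL × 0.5 mg/mL = 28.35 mg
Stage 3: 13 mL/hr × 8 hr = 104 mL → 104 mL × 0.5 mg/mL = 52 mg
Total = 73.5 + 28.35 + 52 = 153.85 mg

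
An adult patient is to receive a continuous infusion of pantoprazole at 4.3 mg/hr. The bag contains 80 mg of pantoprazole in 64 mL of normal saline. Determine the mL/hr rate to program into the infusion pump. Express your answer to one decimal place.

Concentration = 80 mg ÷ 64 mL = 1.25 mg/mL
Rate = 4.3 mg/hr ÷ 1.25 mg/mL = 3.44 mL/hr

3.4 mL/hr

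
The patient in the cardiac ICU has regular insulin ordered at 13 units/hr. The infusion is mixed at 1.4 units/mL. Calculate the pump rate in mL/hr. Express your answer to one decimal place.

Rate = 13 units/hr ÷ 1.4 units/mL = 9.285714 mL/hr

9.3 mL/hr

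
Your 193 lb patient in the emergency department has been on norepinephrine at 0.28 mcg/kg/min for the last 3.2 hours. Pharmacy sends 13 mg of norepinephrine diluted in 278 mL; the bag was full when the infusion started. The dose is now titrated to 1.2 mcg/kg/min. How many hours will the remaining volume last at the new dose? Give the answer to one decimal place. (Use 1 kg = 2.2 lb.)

1.3 hours

Initial rate:
Weight = 193 lb ÷ 2.2 lb/kg = 87.72727 kg
Dose = 0.28 mcg/kg/min × 87.72727 kg = 24.56364 mcg/min
24.56364 mcg/min × 60 min/hr = 1473.818 mcg/hr
Concentration = 13 mg ÷ 278 mL = 0.04676259 mg/mL = 46.76259 mcg/mL
Rate = 1473.818 mcg/hr ÷ 46.76259 mcg/mL = 31.51703 mL/hr
Volume infused so far = 31.51703 mL/hr × 3.2 hr = 100.8545 mL
Volume remaining = 278 − 100.8545 = 177.1455 mL
New rate:
Dose = 1.2 mcg/kg/min × 87.72727 kg = 105.2727 mcg/min
105.2727 mcg/min × 60 min/hr = 6316.364 mcg/hr
Rate = 6316.364 mcg/hr ÷ 46.76259 mcg/mL = 135.073 mL/hr
Time remaining = 177.1455 mL ÷ 135.073 mL/hr = 1.31148 hr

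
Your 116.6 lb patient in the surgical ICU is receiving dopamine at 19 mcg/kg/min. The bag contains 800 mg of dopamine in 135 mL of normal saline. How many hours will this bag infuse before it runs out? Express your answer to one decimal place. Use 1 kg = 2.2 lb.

13.2 hours

Weight = 116.6 lb ÷ 2.2 lb/kg = 53 kg
Dose = 19 mcg/kg/min × 53 kg = 1007 mcg/min
1007 mcg/min × 60 min/hr = 60420 mcg/hr
Concentration = 800 mg ÷ 135 mL = 5.925926 mg/mL = 5925.926 mcg/mL
Rate = 60420 mcg/hr ÷ 5925.926 mcg/mL = 10.19587 mL/hr
Duration = 135 mL ÷ 10.19587 mL/hr = 13.24065 hr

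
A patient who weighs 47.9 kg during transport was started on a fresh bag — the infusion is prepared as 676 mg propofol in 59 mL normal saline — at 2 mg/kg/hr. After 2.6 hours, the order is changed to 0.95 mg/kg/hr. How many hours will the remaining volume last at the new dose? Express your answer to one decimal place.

9.4 hours

Initial rate:
Dose = 2 mg/kg/hr × 47.9 kg = 95.8 mg/hr
Concentration = 676 mg ÷ 59 mL = 11.45763 mg/mL
Rate = 95.8 mg/hr ÷ 11.45763 mg/mL = 8.361243 mL/hr
Volume infused so far = 8.361243 mL/hr × 2.6 hr = 21.73923 mL
Volume remaining = 59 − 21.73923 = 37.26077 mL
New rate:
Dose = 0.95 mg/kg/hr × 47.9 kg = 45.505 mg/hr
Rate = 45.505 mg/hr ÷ 11.45763 mg/mL = 3.97159 mL/hr
Time remaining = 37.26077 mL ÷ 3.97159 mL/hr = 9.381826 hr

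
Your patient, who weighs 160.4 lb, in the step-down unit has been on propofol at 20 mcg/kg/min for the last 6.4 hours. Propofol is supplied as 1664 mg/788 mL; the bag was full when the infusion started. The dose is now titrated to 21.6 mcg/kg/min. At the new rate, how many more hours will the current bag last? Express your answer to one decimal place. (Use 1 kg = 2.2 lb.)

11.7 hours

Initial rate:
Weight = 160.4 lb ÷ 2.2 lb/kg = 72.90909 kg
Dose = 20 mcg/kg/min × 72.90909 kg = 1458.182 mcg/min
1458.182 mcg/min × 60 min/hr = 87490.91 mcg/hr
Concentration = 1664 mg ÷ 788 mL = 2.111675 mg/mL = 2111.675 mcg/mL
Rate = 87490.91 mcg/hr ÷ 2111.675 mcg/mL = 41.43199 mL/hr
Volume infused so far = 41.43199 mL/hr × 6.4 hr = 265.1648 mL
Volume remaining = 788 − 265.1648 = 522.8352 mL
New rate:
Dose = 21.6 mcg/kg/min × 72.90909 kg = 1574.836 mcg/min
1574.836 mcg/min × 60 min/hr = 94490.18 mcg/hr
Rate = 94490.18 mcg/hr ÷ 2111.675 mcg/mL = 44.74655 mL/hr
Time remaining = 522.8352 mL ÷ 44.74655 mL/hr = 11.68437 hr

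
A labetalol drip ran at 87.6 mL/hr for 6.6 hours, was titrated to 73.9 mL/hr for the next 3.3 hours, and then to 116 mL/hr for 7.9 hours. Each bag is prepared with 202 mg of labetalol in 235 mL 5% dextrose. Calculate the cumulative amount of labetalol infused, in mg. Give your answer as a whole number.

Concentration = 202 mg ÷ 235 mL = 0.8595745 mg/mL
Stage 1: 87.6 mL/hr × 6.6 hr = 578.16 mL → 578.16 mL × 0.8595745 mg/mL = 496.9716 mg
Stage 2: 73.9 mL/hr × 3.3 hr = 243.87 mL → 243.87 mL × 0.8595745 mg/mL = 209.6244 mg
Stage 3: 116 mL/hr × 7.9 hr = 916.4 mL → 916.4 mL × 0.8595745 mg/mL = 787.714 mg
Total = 496.9716 + 209.6244 + 787.714 = 1494.31 mg

1494 mg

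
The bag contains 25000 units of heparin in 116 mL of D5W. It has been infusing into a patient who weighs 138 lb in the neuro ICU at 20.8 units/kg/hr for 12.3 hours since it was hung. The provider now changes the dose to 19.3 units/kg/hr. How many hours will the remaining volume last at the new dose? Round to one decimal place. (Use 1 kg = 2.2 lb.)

Initial rate:
Weight = 138 lb ÷ 2.2 lb/kg = 62.72727 kg
Dose = 20.8 units/kg/hr × 62.72727 kg = 1304.727 units/hr
Concentration = 25000 units ÷ 116 mL = 215.5172 units/mL
Rate = 1304.727 units/hr ÷ 215.5172 units/mL = 6.053935 mL/hr
Volume infused so far = 6.053935 mL/hr × 12.3 hr = 74.46339 mL
Volume remaining = 116 − 74.46339 = 41.53661 mL
New rate:
Dose = 19.3 units/kg/hr × 62.72727 kg = 1210.636 units/hr
Rate = 1210.636 units/hr ÷ 215.5172 units/mL = 5.617353 mL/hr
Time remaining = 41.53661 mL ÷ 5.617353 mL/hr = 7.394338 hr

7.4 hours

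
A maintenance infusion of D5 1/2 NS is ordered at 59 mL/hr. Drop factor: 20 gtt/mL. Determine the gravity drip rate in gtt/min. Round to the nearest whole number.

59 mL/hr ÷ 60 min/hr = 0.9833333 mL/min
0.9833333 mL/min × 20 gtt/mL = 19.66667 gtt/min

20 gtt/min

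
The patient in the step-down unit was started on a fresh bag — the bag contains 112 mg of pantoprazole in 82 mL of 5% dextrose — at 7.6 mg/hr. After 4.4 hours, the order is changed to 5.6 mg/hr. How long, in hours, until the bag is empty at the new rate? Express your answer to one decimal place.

Initial rate:
Concentration = 112 mg ÷ 82 mL = 1.365854 mg/mL
Rate = 7.6 mg/hr ÷ 1.365854 mg/mL = 5.564286 mL/hr
Volume infused so far = 5.564286 mL/hr × 4.4 hr = 24.48286 mL
Volume remaining = 82 − 24.48286 = 57.51714 mL
New rate:
Rate = 5.6 mg/hr ÷ 1.365854 mg/mL = 4.1 mL/hr
Time remaining = 57.51714 mL ÷ 4.1 mL/hr = 14.02857 hr

14.0 hours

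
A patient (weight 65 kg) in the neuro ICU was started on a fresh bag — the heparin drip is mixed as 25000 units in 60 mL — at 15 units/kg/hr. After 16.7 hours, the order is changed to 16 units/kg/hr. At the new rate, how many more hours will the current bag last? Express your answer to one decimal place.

8.4 hours

Initial rate:
Dose = 15 units/kg/hr × 65 kg = 975 units/hr
Concentration = 25000 units ÷ 60 mL = 416.6667 units/mL
Rate = 975 units/hr ÷ 416.6667 units/mL = 2.34 mL/hr
Volume infused so far = 2.34 mL/hr × 16.7 hr = 39.078 mL
Volume remaining = 60 − 39.078 = 20.922 mL
New rate:
Dose = 16 units/kg/hr × 65 kg = 1040 units/hr
Rate = 1040 units/hr ÷ 416.6667 units/mL = 2.496 mL/hr
Time remaining = 20.922 mL ÷ 2.496 mL/hr = 8.382212 hr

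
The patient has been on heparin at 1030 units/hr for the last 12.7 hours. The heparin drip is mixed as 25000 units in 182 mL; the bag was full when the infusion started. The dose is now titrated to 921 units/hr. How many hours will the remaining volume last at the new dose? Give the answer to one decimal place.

12.9 hours

Initial rate:
Concentration = 25000 units ÷ 182 mL = 137.3626 units/mL
Rate = 1030 units/hr ÷ 137.3626 units/mL = 7.4984 mL/hr
Volume infused so far = 7.4984 mL/hr × 12.7 hr = 95.22968 mL
Volume remaining = 182 − 95.22968 = 86.77032 mL
New rate:
Rate = 921 units/hr ÷ 137.3626 units/mL = 6.70488 mL/hr
Time remaining = 86.77032 mL ÷ 6.70488 mL/hr = 12.94137 hr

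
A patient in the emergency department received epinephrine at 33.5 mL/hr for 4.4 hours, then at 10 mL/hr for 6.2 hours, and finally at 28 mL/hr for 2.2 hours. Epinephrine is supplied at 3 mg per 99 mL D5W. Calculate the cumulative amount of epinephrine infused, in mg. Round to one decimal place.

8.2 mg

Concentration = 3 mg ÷ 99 mL = 0.03030303 mg/mL
Stage 1: 33.5 mL/hr × 4.4 hr = 147.4 mL → 147.4 mL × 0.03030303 mg/mL = 4.466667 mg
Stage 2: 10 mL/hr × 6.2 hr = 62 mL → 62 mL × 0.03030303 mg/mL = 1.878788 mg
Stage 3: 28 mL/hr × 2.2 hr = 61.6 mL → 61.6 mL × 0.03030303 mg/mL = 1.866667 mg
Total = 4.466667 + 1.878788 + 1.866667 = 8.212121 mg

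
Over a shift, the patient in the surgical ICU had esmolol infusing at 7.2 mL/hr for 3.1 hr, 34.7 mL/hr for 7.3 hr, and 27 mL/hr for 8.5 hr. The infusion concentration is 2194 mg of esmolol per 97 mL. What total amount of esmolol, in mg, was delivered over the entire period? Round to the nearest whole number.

Concentration = 2194 mg ÷ 97 mL = 22.61856 mg/mL
Stage 1: 7.2 mL/hr × 3.1 hr = 22.32 mL → 22.32 mL × 22.61856 mg/mL = 504.8462 mg
Stage 2: 34.7 mL/hr × 7.3 hr = 253.31 mL → 253.31 mL × 22.61856 mg/mL = 5729.507 mg
Stage 3: 27 mL/hr × 8.5 hr = 229.5 mL → 229.5 mL × 22.61856 mg/mL = 5190.959 mg
Total = 504.8462 + 5729.507 + 5190.959 = 11425.31 mg

11425 mg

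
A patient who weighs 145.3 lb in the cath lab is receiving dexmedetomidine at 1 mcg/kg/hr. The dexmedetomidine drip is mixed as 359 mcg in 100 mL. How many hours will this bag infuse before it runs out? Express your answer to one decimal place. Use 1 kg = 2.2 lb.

Weight = 145.3 lb ÷ 2.2 lb/kg = 66.04545 kg
Dose = 1 mcg/kg/hr × 66.04545 kg = 66.04545 mcg/hr
Concentration = 359 mcg ÷ 100 mL = 3.59 mcg/mL
Rate = 66.04545 mcg/hr ÷ 3.59 mcg/mL = 18.39706 mL/hr
Duration = 100 mL ÷ 18.39706 mL/hr = 5.43565 hr

5.4 hours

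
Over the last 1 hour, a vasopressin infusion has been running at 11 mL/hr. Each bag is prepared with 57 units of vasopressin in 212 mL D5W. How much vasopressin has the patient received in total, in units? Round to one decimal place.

3.0 units

Concentration = 57 units ÷ 212 mL = 0.2688679 units/mL
Drug rate = 11 mL/hr × 0.2688679 units/mL = 2.957547 units/hr
Total = 2.957547 units/hr × 1 hr = 2.957547 units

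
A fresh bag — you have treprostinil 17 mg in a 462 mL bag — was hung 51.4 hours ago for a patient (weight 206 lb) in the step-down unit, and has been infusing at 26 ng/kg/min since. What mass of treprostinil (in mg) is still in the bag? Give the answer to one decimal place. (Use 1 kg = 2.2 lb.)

9.5 mg

Weight = 206 lb ÷ 2.2 lb/kg = 93.63636 kg
Dose = 26 ng/kg/min × 93.63636 kg = 2434.545 ng/min
2434.545 ng/min × 60 min/hr = 146072.7 ng/hr
Concentration = 17 mg ÷ 462 mL = 0.03679654 mg/mL = 36796.54 ng/mL
Rate = 146072.7 ng/hr ÷ 36796.54 ng/mL = 3.969741 mL/hr
Volume infused = 3.969741 mL/hr × 51.4 hr = 204.0447 mL
Volume remaining = 462 − 204.0447 = 257.9553 mL
Drug remaining = 257.9553 mL × 36796.54 ng/mL = 9491862 ng = 9.491862 mg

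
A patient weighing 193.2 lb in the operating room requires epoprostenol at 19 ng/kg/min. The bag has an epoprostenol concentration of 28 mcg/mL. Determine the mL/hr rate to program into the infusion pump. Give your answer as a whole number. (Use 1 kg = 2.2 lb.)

4 mL/hr

Weight = 193.2 lb ÷ 2.2 lb/kg = 87.81818 kg
Dose = 19 ng/kg/min × 87.81818 kg = 1668.545 ng/min
1668.545 ng/min × 60 min/hr = 100112.7 ng/hr
Concentration = 28 mcg/mL = 28000 ng/mL
Rate = 100112.7 ng/hr ÷ 28000 ng/mL = 3.575455 mL/hr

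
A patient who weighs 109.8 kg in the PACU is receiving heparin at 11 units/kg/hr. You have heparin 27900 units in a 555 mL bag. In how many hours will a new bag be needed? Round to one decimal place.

Dose = 11 units/kg/hr × 109.8 kg = 1207.8 units/hr
Concentration = 27900 units ÷ 555 mL = 50.27027 units/mL
Rate = 1207.8 units/hr ÷ 50.27027 units/mL = 24.02613 mL/hr
Duration = 555 mL ÷ 24.02613 mL/hr = 23.09985 hr

23.1 hours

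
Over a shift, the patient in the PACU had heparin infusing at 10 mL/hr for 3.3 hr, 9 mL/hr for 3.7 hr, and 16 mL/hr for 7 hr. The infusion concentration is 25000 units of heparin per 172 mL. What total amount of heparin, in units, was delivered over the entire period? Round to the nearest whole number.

25916 units

Concentration = 25000 units ÷ 172 mL = 145.3488 units/mL
Stage 1: 10 mL/hr × 3.3 hr = 33 mL → 33 mL × 145.3488 units/mL = 4796.512 units
Stage 2: 9 mL/hr × 3.7 hr = 33.3 mL → 33.3 mL × 145.3488 units/mL = 4840.116 units
Stage 3: 16 mL/hr × 7 hr = 112 mL → 112 mL × 145.3488 units/mL = 16279.07 units
Total = 4796.512 + 4840.116 + 16279.07 = 25915.7 units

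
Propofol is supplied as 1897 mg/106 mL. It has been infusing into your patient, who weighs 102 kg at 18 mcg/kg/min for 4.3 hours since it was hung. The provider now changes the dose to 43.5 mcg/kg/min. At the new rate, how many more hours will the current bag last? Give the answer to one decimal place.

5.3 hours

Initial rate:
Dose = 18 mcg/kg/min × 102 kg = 1836 mcg/min
1836 mcg/min × 60 min/hr = 110160 mcg/hr
Concentration = 1897 mg ÷ 106 mL = 17.89623 mg/mL = 17896.23 mcg/mL
Rate = 110160 mcg/hr ÷ 17896.23 mcg/mL = 6.155488 mL/hr
Volume infused so far = 6.155488 mL/hr × 4.3 hr = 26.4686 mL
Volume remaining = 106 − 26.4686 = 79.5314 mL
New rate:
Dose = 43.5 mcg/kg/min × 102 kg = 4437 mcg/min
4437 mcg/min × 60 min/hr = 266220 mcg/hr
Rate = 266220 mcg/hr ÷ 17896.23 mcg/mL = 14.87576 mL/hr
Time remaining = 79.5314 mL ÷ 14.87576 mL/hr = 5.346375 hr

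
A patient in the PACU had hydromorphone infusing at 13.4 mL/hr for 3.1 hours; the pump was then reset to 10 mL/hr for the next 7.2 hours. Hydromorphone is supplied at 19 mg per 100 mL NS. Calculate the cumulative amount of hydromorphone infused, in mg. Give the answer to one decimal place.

21.6 mg

Concentration = 19 mg ÷ 100 mL = 0.19 mg/mL
Stage 1: 13.4 mL/hr × 3.1 hr = 41.54 mL → 41.54 mL × 0.19 mg/mL = 7.8926 mg
Stage 2: 10 mL/hr × 7.2 hr = 72 mL → 72 mL × 0.19 mg/mL = 13.68 mg
Total = 7.8926 + 13.68 = 21.5726 mg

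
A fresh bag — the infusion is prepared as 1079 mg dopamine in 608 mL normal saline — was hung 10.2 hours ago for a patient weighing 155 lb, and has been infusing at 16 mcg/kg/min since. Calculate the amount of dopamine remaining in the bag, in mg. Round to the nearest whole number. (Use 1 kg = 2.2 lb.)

Weight = 155 lb ÷ 2.2 lb/kg = 70.45455 kg
Dose = 16 mcg/kg/min × 70.45455 kg = 1127.273 mcg/min
1127.273 mcg/min × 60 min/hr = 67636.36 mcg/hr
Concentration = 1079 mg ÷ 608 mL = 1.774671 mg/mL = 1774.671 mcg/mL
Rate = 67636.36 mcg/hr ÷ 1774.671 mcg/mL = 38.11206 mL/hr
Volume infused = 38.11206 mL/hr × 10.2 hr = 388.743 mL
Volume remaining = 608 − 388.743 = 219.257 mL
Drug remaining = 219.257 mL × 1774.671 mcg/mL = 389109.1 mcg = 389.1091 mg

389 mg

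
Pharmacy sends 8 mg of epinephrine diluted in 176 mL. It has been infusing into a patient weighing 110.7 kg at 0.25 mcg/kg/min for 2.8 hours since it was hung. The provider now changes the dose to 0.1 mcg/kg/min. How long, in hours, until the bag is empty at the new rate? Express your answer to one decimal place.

5.0 hours

Initial rate:
Dose = 0.25 mcg/kg/min × 110.7 kg = 27.675 mcg/min
27.675 mcg/min × 60 min/hr = 1660.5 mcg/hr
Concentration = 8 mg ÷ 176 mL = 0.04545455 mg/mL = 45.45455 mcg/mL
Rate = 1660.5 mcg/hr ÷ 45.45455 mcg/mL = 36.531 mL/hr
Volume infused so far = 36.531 mL/hr × 2.8 hr = 102.2868 mL
Volume remaining = 176 − 102.2868 = 73.7132 mL
New rate:
Dose = 0.1 mcg/kg/min × 110.7 kg = 11.07 mcg/min
11.07 mcg/min × 60 min/hr = 664.2 mcg/hr
Rate = 664.2 mcg/hr ÷ 45.45455 mcg/mL = 14.6124 mL/hr
Time remaining = 73.7132 mL ÷ 14.6124 mL/hr = 5.044565 hr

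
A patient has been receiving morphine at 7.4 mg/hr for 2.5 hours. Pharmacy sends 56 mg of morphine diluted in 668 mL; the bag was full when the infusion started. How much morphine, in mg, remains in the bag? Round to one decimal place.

37.5 mg

Concentration = 56 mg ÷ 668 mL = 0.08383234 mg/mL
Rate = 7.4 mg/hr ÷ 0.08383234 mg/mL = 88.27143 mL/hr
Volume infused = 88.27143 mL/hr × 2.5 hr = 220.6786 mL
Volume remaining = 668 − 220.6786 = 447.3214 mL
Drug remaining = 447.3214 mL × 0.08383234 mg/mL = 37.5 mg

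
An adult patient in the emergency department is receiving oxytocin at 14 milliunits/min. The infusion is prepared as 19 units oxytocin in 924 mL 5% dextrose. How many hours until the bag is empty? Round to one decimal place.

14 milliunits/min × 60 min/hr = 840 milliunits/hr
Concentration = 19 units ÷ 924 mL = 0.02056277 units/mL = 20.56277 milliunits/mL
Rate = 840 milliunits/hr ÷ 20.56277 milliunits/mL = 40.85053 mL/hr
Duration = 924 mL ÷ 40.85053 mL/hr = 22.61905 hr

22.6 hours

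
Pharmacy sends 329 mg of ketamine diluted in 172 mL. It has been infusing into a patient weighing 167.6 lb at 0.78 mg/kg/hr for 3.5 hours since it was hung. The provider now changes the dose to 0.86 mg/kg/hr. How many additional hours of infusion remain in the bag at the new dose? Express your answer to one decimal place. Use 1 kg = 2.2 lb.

Initial rate:
Weight = 167.6 lb ÷ 2.2 lb/kg = 76.18182 kg
Dose = 0.78 mg/kg/hr × 76.18182 kg = 59.42182 mg/hr
Concentration = 329 mg ÷ 172 mL = 1.912791 mg/mL
Rate = 59.42182 mg/hr ÷ 1.912791 mg/mL = 31.06551 mL/hr
Volume infused so far = 31.06551 mL/hr × 3.5 hr = 108.7293 mL
Volume remaining = 172 − 108.7293 = 63.27072 mL
New rate:
Dose = 0.86 mg/kg/hr × 76.18182 kg = 65.51636 mg/hr
Rate = 65.51636 mg/hr ÷ 1.912791 mg/mL = 34.25172 mL/hr
Time remaining = 63.27072 mL ÷ 34.25172 mL/hr = 1.847228 hr

1.8 hours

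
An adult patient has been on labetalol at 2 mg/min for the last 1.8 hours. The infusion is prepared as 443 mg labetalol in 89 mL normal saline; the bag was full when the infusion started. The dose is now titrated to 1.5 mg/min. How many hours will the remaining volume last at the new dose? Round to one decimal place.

2.5 hours

Initial rate:
2 mg/min × 60 min/hr = 120 mg/hr
Concentration = 443 mg ÷ 89 mL = 4.977528 mg/mL
Rate = 120 mg/hr ÷ 4.977528 mg/mL = 24.10835 mL/hr
Volume infused so far = 24.10835 mL/hr × 1.8 hr = 43.39503 mL
Volume remaining = 89 − 43.39503 = 45.60497 mL
New rate:
1.5 mg/min × 60 min/hr = 90 mg/hr
Rate = 90 mg/hr ÷ 4.977528 mg/mL = 18.08126 mL/hr
Time remaining = 45.60497 mL ÷ 18.08126 mL/hr = 2.522222 hr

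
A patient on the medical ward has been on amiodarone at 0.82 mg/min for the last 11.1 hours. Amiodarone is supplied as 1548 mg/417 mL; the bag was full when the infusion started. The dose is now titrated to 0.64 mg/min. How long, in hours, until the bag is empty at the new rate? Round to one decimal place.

Initial rate:
0.82 mg/min × 60 min/hr = 49.2 mg/hr
Concentration = 1548 mg ÷ 417 mL = 3.71223 mg/mL
Rate = 49.2 mg/hr ÷ 3.71223 mg/mL = 13.25349 mL/hr
Volume infused so far = 13.25349 mL/hr × 11.1 hr = 147.1137 mL
Volume remaining = 417 − 147.1137 = 269.8863 mL
New rate:
0.64 mg/min × 60 min/hr = 38.4 mg/hr
Rate = 38.4 mg/hr ÷ 3.71223 mg/mL = 10.34419 mL/hr
Time remaining = 269.8863 mL ÷ 10.34419 mL/hr = 26.09063 hr

26.1 hours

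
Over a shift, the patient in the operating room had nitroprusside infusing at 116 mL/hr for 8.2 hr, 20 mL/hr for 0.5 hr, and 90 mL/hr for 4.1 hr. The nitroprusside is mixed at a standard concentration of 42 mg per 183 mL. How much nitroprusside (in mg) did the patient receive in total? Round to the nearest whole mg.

305 mg

Concentration = 42 mg ÷ 183 mL = 0.2295082 mg/mL
Stage 1: 116 mL/hr × 8.2 hr = 951.2 mL → 951.2 mL × 0.2295082 mg/mL = 218.3082 mg
Stage 2: 20 mL/hr × 0.5 hr = 10 mL → 10 mL × 0.2295082 mg/mL = 2.295082 mg
Stage 3: 90 mL/hr × 4.1 hr = 369 mL → 369 mL × 0.2295082 mg/mL = 84.68852 mg
Total = 218.3082 + 2.295082 + 84.68852 = 305.2918 mg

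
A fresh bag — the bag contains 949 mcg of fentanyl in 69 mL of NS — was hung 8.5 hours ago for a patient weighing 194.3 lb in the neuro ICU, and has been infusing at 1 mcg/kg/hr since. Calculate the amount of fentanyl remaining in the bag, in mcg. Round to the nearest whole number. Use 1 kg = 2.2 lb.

Weight = 194.3 lb ÷ 2.2 lb/kg = 88.31818 kg
Dose = 1 mcg/kg/hr × 88.31818 kg = 88.31818 mcg/hr
Concentration = 949 mcg ÷ 69 mL = 13.75362 mcg/mL
Rate = 88.31818 mcg/hr ÷ 13.75362 mcg/mL = 6.421448 mL/hr
Volume infused = 6.421448 mL/hr × 8.5 hr = 54.58231 mL
Volume remaining = 69 − 54.58231 = 14.41769 mL
Drug remaining = 14.41769 mL × 13.75362 mcg/mL = 198.2955 mcg

198 mcg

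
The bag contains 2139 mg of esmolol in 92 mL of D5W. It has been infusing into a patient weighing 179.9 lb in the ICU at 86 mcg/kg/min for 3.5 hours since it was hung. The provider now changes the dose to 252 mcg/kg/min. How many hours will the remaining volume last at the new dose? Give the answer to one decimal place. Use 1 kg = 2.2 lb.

Initial rate:
Weight = 179.9 lb ÷ 2.2 lb/kg = 81.77273 kg
Dose = 86 mcg/kg/min × 81.77273 kg = 7032.455 mcg/min
7032.455 mcg/min × 60 min/hr = 421947.3 mcg/hr
Concentration = 2139 mg ÷ 92 mL = 23.25 mg/mL = 23250 mcg/mL
Rate = 421947.3 mcg/hr ÷ 23250 mcg/mL = 18.14827 mL/hr
Volume infused so far = 18.14827 mL/hr × 3.5 hr = 63.51894 mL
Volume remaining = 92 − 63.51894 = 28.48106 mL
New rate:
Dose = 252 mcg/kg/min × 81.77273 kg = 20606.73 mcg/min
20606.73 mcg/min × 60 min/hr = 1236404 mcg/hr
Rate = 1236404 mcg/hr ÷ 23250 mcg/mL = 53.17865 mL/hr
Time remaining = 28.48106 mL ÷ 53.17865 mL/hr = 0.5355731 hr

0.5 hours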